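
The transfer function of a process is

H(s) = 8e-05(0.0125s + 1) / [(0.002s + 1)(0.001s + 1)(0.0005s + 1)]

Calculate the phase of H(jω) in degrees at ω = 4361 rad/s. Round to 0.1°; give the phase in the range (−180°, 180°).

At ω = 4361 rad/s:
zero (1 + j4361·0.0125) = 1 + j54.5125 → |·| ≈ 54.522, ∠ ≈ 88.95°
pole (1 + j4361·0.002) = 1 + j8.722 → |·| ≈ 8.7791, ∠ ≈ 83.46°
pole (1 + j4361·0.001) = 1 + j4.361 → |·| ≈ 4.4742, ∠ ≈ 77.09°
pole (1 + j4361·0.0005) = 1 + j2.1805 → |·| ≈ 2.3989, ∠ ≈ 65.36°
∠H = (88.95°) − (83.46° + 77.09° + 65.36°) = -136.96°

-137.0°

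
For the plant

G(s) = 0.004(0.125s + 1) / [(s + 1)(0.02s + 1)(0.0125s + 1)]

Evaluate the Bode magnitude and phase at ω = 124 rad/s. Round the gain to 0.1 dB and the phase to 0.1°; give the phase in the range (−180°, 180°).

-79.9 dB, -128.4°

At ω = 124 rad/s:
zero (1 + j124·0.125) = 1 + j15.5 → |·| ≈ 15.532, ∠ ≈ 86.31°
pole (1 + j124·1) = 1 + j124 → |·| ≈ 124, ∠ ≈ 89.54°
pole (1 + j124·0.02) = 1 + j2.48 → |·| ≈ 2.674, ∠ ≈ 68.04°
pole (1 + j124·0.0125) = 1 + j1.55 → |·| ≈ 1.8446, ∠ ≈ 57.17°
|G| = 0.004 · 15.532 / (124 · 2.674 · 1.8446) ≈ 0.00010158
Gain = 20 log₁₀(0.00010158) ≈ -79.86 dB
∠G = (86.31°) − (89.54° + 68.04° + 57.17°) = -128.44°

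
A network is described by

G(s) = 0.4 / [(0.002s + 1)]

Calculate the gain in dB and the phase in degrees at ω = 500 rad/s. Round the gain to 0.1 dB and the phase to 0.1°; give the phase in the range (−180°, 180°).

At ω = 500 rad/s:
pole (1 + j500·0.002) = 1 + j1 → |·| ≈ 1.4142, ∠ ≈ 45.00°
|G| = 0.4 · 1 / (1.4142) ≈ 0.28285
Gain = 20 log₁₀(0.28285) ≈ -10.97 dB
∠G = (0°) − (45.00°) = -45.00°

-11.0 dB, -45.0°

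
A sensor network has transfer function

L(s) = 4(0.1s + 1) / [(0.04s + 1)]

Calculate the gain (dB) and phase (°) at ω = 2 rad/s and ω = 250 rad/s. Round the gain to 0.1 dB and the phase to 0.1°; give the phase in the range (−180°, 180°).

At ω = 2 rad/s:
zero (1 + j2·0.1) = 1 + j0.2 → |·| ≈ 1.0198, ∠ ≈ 11.31°
pole (1 + j2·0.04) = 1 + j0.08 → |·| ≈ 1.0032, ∠ ≈ 4.57°
|L| = 4 · 1.0198 / (1.0032) ≈ 4.0662
Gain = 20 log₁₀(4.0662) ≈ 12.18 dB
∠L = (11.31°) − (4.57°) = 6.74°

At ω = 250 rad/s:
zero (1 + j250·0.1) = 1 + j25 → |·| ≈ 25.02, ∠ ≈ 87.71°
pole (1 + j250·0.04) = 1 + j10 → |·| ≈ 10.05, ∠ ≈ 84.29°
|L| = 4 · 25.02 / (10.05) ≈ 9.9582
Gain = 20 log₁₀(9.9582) ≈ 19.96 dB
∠L = (87.71°) − (84.29°) = 3.42°

ω = 2: 12.2 dB, 6.7°; ω = 250: 20.0 dB, 3.4°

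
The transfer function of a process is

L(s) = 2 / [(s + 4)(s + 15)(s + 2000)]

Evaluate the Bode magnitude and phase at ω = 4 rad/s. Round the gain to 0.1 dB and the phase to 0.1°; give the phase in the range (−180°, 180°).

-98.9 dB, -60.0°

At s = jω = j4:
pole (s+4): 4 + j4 → |·| = √(4²+4²) = √32 ≈ 5.6569, ∠ = arctan(4/4) ≈ 45.00°
pole (s+15): 15 + j4 → |·| = √(15²+4²) = √241 ≈ 15.524, ∠ = arctan(4/15) ≈ 14.93°
pole (s+2000): 2000 + j4 → |·| = √(2000²+4²) = √4000016 ≈ 2000, ∠ = arctan(4/2000) ≈ 0.11°
|L| = 2 / 1.7564e+05 ≈ 1.1387e-05
Gain = 20 log₁₀(1.1387e-05) ≈ -98.87 dB
∠L = 0.00° − 60.04° = -60.04°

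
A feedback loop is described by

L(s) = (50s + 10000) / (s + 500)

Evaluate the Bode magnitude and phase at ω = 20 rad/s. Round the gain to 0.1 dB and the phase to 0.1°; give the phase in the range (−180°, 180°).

Substitute s = j20:
Numerator: 50(j20) + 10000 = 10000 + j1000
Denominator: (j20) + 500 = 500 + j20
|N| = √(10000² + 1000²) ≈ 10050, ∠N ≈ 5.71°
|D| = √(500² + 20²) ≈ 500.4, ∠D ≈ 2.29°
|L| = 10050 / 500.4 ≈ 20.084
Gain = 20 log₁₀(20.084) ≈ 26.06 dB
∠L = 5.71° − 2.29° = 3.42°

26.1 dB, 3.4°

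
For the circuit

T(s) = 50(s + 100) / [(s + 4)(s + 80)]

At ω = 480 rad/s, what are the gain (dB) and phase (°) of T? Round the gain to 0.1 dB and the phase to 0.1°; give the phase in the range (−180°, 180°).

At s = jω = j480:
zero (s+100): 100 + j480 → |·| = √(100²+480²) = √240400 ≈ 490.31, ∠ = arctan(480/100) ≈ 78.23°
pole (s+4): 4 + j480 → |·| = √(4²+480²) = √230416 ≈ 480.02, ∠ = arctan(480/4) ≈ 89.52°
pole (s+80): 80 + j480 → |·| = √(80²+480²) = √236800 ≈ 486.62, ∠ = arctan(480/80) ≈ 80.54°
|T| = 50 · 490.31 / 2.3359e+05 ≈ 0.10495
Gain = 20 log₁₀(0.10495) ≈ -19.58 dB
∠T = 78.23° − 170.06° = -91.83°

-19.6 dB, -91.8°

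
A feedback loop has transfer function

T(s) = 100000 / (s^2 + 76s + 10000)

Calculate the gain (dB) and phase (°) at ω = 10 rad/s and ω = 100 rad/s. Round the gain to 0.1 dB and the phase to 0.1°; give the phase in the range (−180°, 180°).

ω = 10: 20.1 dB, -4.4°; ω = 100: 22.4 dB, -90.0°

At s = jω = j10:
quadratic: (j10)² + 76·j10 + 10000 = 9900 + j760 → |·| ≈ 9929.1, ∠ ≈ 4.39°
|T| = 100000 / 9929.1 ≈ 10.071
Gain = 20 log₁₀(10.071) ≈ 20.06 dB
∠T = 0.00° − 4.39° = -4.39°

At s = jω = j100:
quadratic: (j100)² + 76·j100 + 10000 = 0 + j7600 → |·| ≈ 7600, ∠ ≈ 90.00°
|T| = 100000 / 7600 ≈ 13.158
Gain = 20 log₁₀(13.158) ≈ 22.38 dB
∠T = 0.00° − 90.00° = -90.00°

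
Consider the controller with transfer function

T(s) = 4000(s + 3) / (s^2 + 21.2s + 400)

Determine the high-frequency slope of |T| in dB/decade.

Each pole contributes −20 dB/decade at high frequency; each zero contributes +20 dB/decade.
Net: 1 zero(s) − 2 pole(s) → -20 dB/decade.

-20 dB/decade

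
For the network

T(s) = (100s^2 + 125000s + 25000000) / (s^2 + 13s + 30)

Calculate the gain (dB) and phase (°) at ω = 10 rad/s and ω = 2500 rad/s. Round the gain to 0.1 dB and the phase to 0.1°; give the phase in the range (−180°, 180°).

ω = 10: 104.6 dB, -115.4°; ω = 2500: 40.7 dB, -27.2°

Substitute s = j10:
Numerator: 100(j10)^2 + 125000(j10) + 25000000 = 24990000 + j1250000
Denominator: (j10)^2 + 13(j10) + 30 = -70 + j130
|N| = √(24990000² + 1250000²) ≈ 2.5021e+07, ∠N ≈ 2.86°
|D| = √(70² + 130²) ≈ 147.65, ∠D ≈ 118.30°
|T| = 2.5021e+07 / 147.65 ≈ 1.6946e+05
Gain = 20 log₁₀(1.6946e+05) ≈ 104.58 dB
∠T = 2.86° − 118.30° = -115.44°

Substitute s = j2500:
Numerator: 100(j2500)^2 + 125000(j2500) + 25000000 = -600000000 + j312500000
Denominator: (j2500)^2 + 13(j2500) + 30 = -6249970 + j32500
|N| = √(600000000² + 312500000²) ≈ 6.765e+08, ∠N ≈ 152.49°
|D| = √(6249970² + 32500²) ≈ 6.2501e+06, ∠D ≈ 179.70°
|T| = 6.765e+08 / 6.2501e+06 ≈ 108.24
Gain = 20 log₁₀(108.24) ≈ 40.69 dB
∠T = 152.49° − 179.70° = -27.21°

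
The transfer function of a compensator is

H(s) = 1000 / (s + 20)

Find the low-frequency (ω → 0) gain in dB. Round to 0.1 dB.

34.0 dB

H(0) = 1000 / (20) = 50
20 log₁₀(50) ≈ 33.98 dB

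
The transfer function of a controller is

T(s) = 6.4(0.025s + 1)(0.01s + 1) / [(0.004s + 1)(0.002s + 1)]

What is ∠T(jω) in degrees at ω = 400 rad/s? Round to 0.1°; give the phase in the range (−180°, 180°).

At ω = 400 rad/s:
zero (1 + j400·0.025) = 1 + j10 → |·| ≈ 10.05, ∠ ≈ 84.29°
zero (1 + j400·0.01) = 1 + j4 → |·| ≈ 4.1231, ∠ ≈ 75.96°
pole (1 + j400·0.004) = 1 + j1.6 → |·| ≈ 1.8868, ∠ ≈ 57.99°
pole (1 + j400·0.002) = 1 + j0.8 → |·| ≈ 1.2806, ∠ ≈ 38.66°
∠T = (84.29° + 75.96°) − (57.99° + 38.66°) = 63.60°

63.6°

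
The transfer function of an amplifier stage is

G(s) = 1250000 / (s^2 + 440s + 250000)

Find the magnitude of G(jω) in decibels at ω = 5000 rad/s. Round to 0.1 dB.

-26.0 dB

At s = jω = j5000:
quadratic: (j5000)² + 440·j5000 + 250000 = -24750000 + j2200000 → |·| ≈ 2.4848e+07, ∠ ≈ 174.92°
|G| = 1250000 / 2.4848e+07 ≈ 0.050306
Gain = 20 log₁₀(0.050306) ≈ -25.97 dB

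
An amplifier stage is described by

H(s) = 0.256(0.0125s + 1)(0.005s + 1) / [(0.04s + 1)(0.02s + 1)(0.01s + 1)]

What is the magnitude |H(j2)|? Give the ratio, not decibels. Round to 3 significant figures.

At ω = 2 rad/s:
zero (1 + j2·0.0125) = 1 + j0.025 → |·| ≈ 1.0003, ∠ ≈ 1.43°
zero (1 + j2·0.005) = 1 + j0.01 → |·| ≈ 1, ∠ ≈ 0.57°
pole (1 + j2·0.04) = 1 + j0.08 → |·| ≈ 1.0032, ∠ ≈ 4.57°
pole (1 + j2·0.02) = 1 + j0.04 → |·| ≈ 1.0008, ∠ ≈ 2.29°
pole (1 + j2·0.01) = 1 + j0.02 → |·| ≈ 1.0002, ∠ ≈ 1.15°
|H| = 0.256 · 1.0003 · 1 / (1.0032 · 1.0008 · 1.0002) ≈ 0.255

0.255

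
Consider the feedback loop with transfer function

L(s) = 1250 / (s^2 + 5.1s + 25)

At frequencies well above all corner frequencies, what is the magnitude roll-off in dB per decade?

-40 dB/decade

Each pole contributes −20 dB/decade at high frequency; each zero contributes +20 dB/decade.
Net: 0 zero(s) − 2 pole(s) → -40 dB/decade.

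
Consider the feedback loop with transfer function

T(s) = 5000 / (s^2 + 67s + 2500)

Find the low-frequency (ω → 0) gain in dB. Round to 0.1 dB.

6.0 dB

T(0) = 5000 / 2500 = 2
20 log₁₀(2) ≈ 6.02 dB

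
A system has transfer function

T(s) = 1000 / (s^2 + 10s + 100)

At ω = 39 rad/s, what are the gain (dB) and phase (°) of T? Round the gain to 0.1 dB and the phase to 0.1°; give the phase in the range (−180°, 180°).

At s = jω = j39:
quadratic: (j39)² + 10·j39 + 100 = -1421 + j390 → |·| ≈ 1473.5, ∠ ≈ 164.65°
|T| = 1000 / 1473.5 ≈ 0.67866
Gain = 20 log₁₀(0.67866) ≈ -3.37 dB
∠T = 0.00° − 164.65° = -164.65°

-3.4 dB, -164.7°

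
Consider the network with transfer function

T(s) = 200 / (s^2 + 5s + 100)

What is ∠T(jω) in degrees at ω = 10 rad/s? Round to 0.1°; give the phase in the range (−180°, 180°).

At s = jω = j10:
quadratic: (j10)² + 5·j10 + 100 = 0 + j50 → |·| ≈ 50, ∠ ≈ 90.00°
∠T = 0.00° − 90.00° = -90.00°

-90.0°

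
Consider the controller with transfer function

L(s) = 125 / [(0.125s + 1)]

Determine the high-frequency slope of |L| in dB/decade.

Each pole contributes −20 dB/decade at high frequency; each zero contributes +20 dB/decade.
Net: 0 zero(s) − 1 pole(s) → -20 dB/decade.

-20 dB/decade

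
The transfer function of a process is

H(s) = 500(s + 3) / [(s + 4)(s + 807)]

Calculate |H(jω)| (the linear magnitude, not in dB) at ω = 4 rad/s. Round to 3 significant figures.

0.548

At s = jω = j4:
zero (s+3): 3 + j4 → |·| = √(3²+4²) = √25 ≈ 5, ∠ = arctan(4/3) ≈ 53.13°
pole (s+4): 4 + j4 → |·| = √(4²+4²) = √32 ≈ 5.6569, ∠ = arctan(4/4) ≈ 45.00°
pole (s+807): 807 + j4 → |·| = √(807²+4²) = √651265 ≈ 807.01, ∠ = arctan(4/807) ≈ 0.28°
|H| = 500 · 5 / 4565.2 ≈ 0.54762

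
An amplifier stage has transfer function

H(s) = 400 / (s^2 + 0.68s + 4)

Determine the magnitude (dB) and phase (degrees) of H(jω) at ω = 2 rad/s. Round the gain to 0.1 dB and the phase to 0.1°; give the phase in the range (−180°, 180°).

49.4 dB, -90.0°

At s = jω = j2:
quadratic: (j2)² + 0.68·j2 + 4 = 0 + j1.36 → |·| ≈ 1.36, ∠ ≈ 90.00°
|H| = 400 / 1.36 ≈ 294.12
Gain = 20 log₁₀(294.12) ≈ 49.37 dB
∠H = 0.00° − 90.00° = -90.00°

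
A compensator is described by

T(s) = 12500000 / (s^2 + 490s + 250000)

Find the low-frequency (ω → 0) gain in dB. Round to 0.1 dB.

T(0) = 12500000 / 250000 = 50
20 log₁₀(50) ≈ 33.98 dB

34.0 dB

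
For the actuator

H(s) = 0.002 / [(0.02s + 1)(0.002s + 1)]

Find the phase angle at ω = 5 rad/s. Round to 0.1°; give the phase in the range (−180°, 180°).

-6.3°

At ω = 5 rad/s:
pole (1 + j5·0.02) = 1 + j0.1 → |·| ≈ 1.005, ∠ ≈ 5.71°
pole (1 + j5·0.002) = 1 + j0.01 → |·| ≈ 1, ∠ ≈ 0.57°
∠H = (0°) − (5.71° + 0.57°) = -6.28°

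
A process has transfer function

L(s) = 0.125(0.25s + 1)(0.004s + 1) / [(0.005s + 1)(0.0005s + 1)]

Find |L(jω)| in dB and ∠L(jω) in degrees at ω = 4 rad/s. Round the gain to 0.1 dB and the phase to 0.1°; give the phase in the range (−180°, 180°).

-15.1 dB, 44.7°

At ω = 4 rad/s:
zero (1 + j4·0.25) = 1 + j1 → |·| ≈ 1.4142, ∠ ≈ 45.00°
zero (1 + j4·0.004) = 1 + j0.016 → |·| ≈ 1.0001, ∠ ≈ 0.92°
pole (1 + j4·0.005) = 1 + j0.02 → |·| ≈ 1.0002, ∠ ≈ 1.15°
pole (1 + j4·0.0005) = 1 + j0.002 → |·| ≈ 1, ∠ ≈ 0.11°
|L| = 0.125 · 1.4142 · 1.0001 / (1.0002 · 1) ≈ 0.17676
Gain = 20 log₁₀(0.17676) ≈ -15.05 dB
∠L = (45.00° + 0.92°) − (1.15° + 0.11°) = 44.66°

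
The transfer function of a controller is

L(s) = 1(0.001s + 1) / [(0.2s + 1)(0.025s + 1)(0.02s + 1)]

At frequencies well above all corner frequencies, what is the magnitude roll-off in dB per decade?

-40 dB/decade

Each pole contributes −20 dB/decade at high frequency; each zero contributes +20 dB/decade.
Net: 1 zero(s) − 3 pole(s) → -40 dB/decade.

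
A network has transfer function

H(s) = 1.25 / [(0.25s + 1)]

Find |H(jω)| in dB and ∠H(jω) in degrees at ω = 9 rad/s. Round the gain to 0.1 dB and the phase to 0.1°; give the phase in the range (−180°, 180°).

-5.9 dB, -66.0°

At ω = 9 rad/s:
pole (1 + j9·0.25) = 1 + j2.25 → |·| ≈ 2.4622, ∠ ≈ 66.04°
|H| = 1.25 · 1 / (2.4622) ≈ 0.50768
Gain = 20 log₁₀(0.50768) ≈ -5.89 dB
∠H = (0°) − (66.04°) = -66.04°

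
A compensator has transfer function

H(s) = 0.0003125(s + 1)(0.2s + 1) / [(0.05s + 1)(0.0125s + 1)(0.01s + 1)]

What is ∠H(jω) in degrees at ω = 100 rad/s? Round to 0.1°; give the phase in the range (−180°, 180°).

At ω = 100 rad/s:
zero (1 + j100·1) = 1 + j100 → |·| ≈ 100, ∠ ≈ 89.43°
zero (1 + j100·0.2) = 1 + j20 → |·| ≈ 20.025, ∠ ≈ 87.14°
pole (1 + j100·0.05) = 1 + j5 → |·| ≈ 5.099, ∠ ≈ 78.69°
pole (1 + j100·0.0125) = 1 + j1.25 → |·| ≈ 1.6008, ∠ ≈ 51.34°
pole (1 + j100·0.01) = 1 + j1 → |·| ≈ 1.4142, ∠ ≈ 45.00°
∠H = (89.43° + 87.14°) − (78.69° + 51.34° + 45.00°) = 1.54°

1.5°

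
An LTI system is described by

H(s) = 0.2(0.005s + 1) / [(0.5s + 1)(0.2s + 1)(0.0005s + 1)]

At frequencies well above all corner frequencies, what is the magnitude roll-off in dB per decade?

-40 dB/decade

Each pole contributes −20 dB/decade at high frequency; each zero contributes +20 dB/decade.
Net: 1 zero(s) − 3 pole(s) → -40 dB/decade.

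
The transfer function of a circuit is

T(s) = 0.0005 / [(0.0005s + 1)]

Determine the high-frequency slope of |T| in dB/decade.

Each pole contributes −20 dB/decade at high frequency; each zero contributes +20 dB/decade.
Net: 0 zero(s) − 1 pole(s) → -20 dB/decade.

-20 dB/decade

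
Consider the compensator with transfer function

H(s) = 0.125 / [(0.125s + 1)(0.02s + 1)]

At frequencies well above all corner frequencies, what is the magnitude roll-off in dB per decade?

Each pole contributes −20 dB/decade at high frequency; each zero contributes +20 dB/decade.
Net: 0 zero(s) − 2 pole(s) → -40 dB/decade.

-40 dB/decade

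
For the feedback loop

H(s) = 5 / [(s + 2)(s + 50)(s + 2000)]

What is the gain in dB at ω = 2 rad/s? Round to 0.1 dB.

At s = jω = j2:
pole (s+2): 2 + j2 → |·| = √(2²+2²) = √8 ≈ 2.8284, ∠ = arctan(2/2) ≈ 45.00°
pole (s+50): 50 + j2 → |·| = √(50²+2²) = √2504 ≈ 50.04, ∠ = arctan(2/50) ≈ 2.29°
pole (s+2000): 2000 + j2 → |·| = √(2000²+2²) = √4000004 ≈ 2000, ∠ = arctan(2/2000) ≈ 0.06°
|H| = 5 / 2.8307e+05 ≈ 1.7663e-05
Gain = 20 log₁₀(1.7663e-05) ≈ -95.06 dB

-95.1 dB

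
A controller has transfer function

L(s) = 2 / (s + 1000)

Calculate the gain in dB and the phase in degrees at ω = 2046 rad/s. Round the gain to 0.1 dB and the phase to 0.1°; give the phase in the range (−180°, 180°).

Substitute s = j2046:
Numerator: 2 = 2 + j0
Denominator: (j2046) + 1000 = 1000 + j2046
|N| = √(2² + 0²) ≈ 2, ∠N ≈ 0.00°
|D| = √(1000² + 2046²) ≈ 2277.3, ∠D ≈ 63.95°
|L| = 2 / 2277.3 ≈ 0.00087823
Gain = 20 log₁₀(0.00087823) ≈ -61.13 dB
∠L = 0.00° − 63.95° = -63.95°

-61.1 dB, -64.0°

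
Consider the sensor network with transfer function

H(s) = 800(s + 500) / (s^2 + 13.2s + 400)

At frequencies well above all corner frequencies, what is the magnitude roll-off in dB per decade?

Each pole contributes −20 dB/decade at high frequency; each zero contributes +20 dB/decade.
Net: 1 zero(s) − 2 pole(s) → -20 dB/decade.

-20 dB/decade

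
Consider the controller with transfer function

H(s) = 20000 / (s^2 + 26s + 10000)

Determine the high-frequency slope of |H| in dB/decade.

Each pole contributes −20 dB/decade at high frequency; each zero contributes +20 dB/decade.
Net: 0 zero(s) − 2 pole(s) → -40 dB/decade.

-40 dB/decade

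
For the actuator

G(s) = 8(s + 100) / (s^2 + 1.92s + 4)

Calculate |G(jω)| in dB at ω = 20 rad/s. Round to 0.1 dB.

6.2 dB

At s = jω = j20:
zero (s+100): 100 + j20 → |·| = √(100²+20²) = √10400 ≈ 101.98, ∠ = arctan(20/100) ≈ 11.31°
quadratic: (j20)² + 1.92·j20 + 4 = -396 + j38.4 → |·| ≈ 397.86, ∠ ≈ 174.46°
|G| = 8 · 101.98 / 397.86 ≈ 2.0506
Gain = 20 log₁₀(2.0506) ≈ 6.24 dB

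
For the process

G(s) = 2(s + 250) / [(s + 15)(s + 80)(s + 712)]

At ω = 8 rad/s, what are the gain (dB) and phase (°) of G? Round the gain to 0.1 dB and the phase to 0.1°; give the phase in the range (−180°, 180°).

At s = jω = j8:
zero (s+250): 250 + j8 → |·| = √(250²+8²) = √62564 ≈ 250.13, ∠ = arctan(8/250) ≈ 1.83°
pole (s+15): 15 + j8 → |·| = √(15²+8²) = √289 ≈ 17, ∠ = arctan(8/15) ≈ 28.07°
pole (s+80): 80 + j8 → |·| = √(80²+8²) = √6464 ≈ 80.399, ∠ = arctan(8/80) ≈ 5.71°
pole (s+712): 712 + j8 → |·| = √(712²+8²) = √507008 ≈ 712.04, ∠ = arctan(8/712) ≈ 0.64°
|G| = 2 · 250.13 / 9.732e+05 ≈ 0.00051404
Gain = 20 log₁₀(0.00051404) ≈ -65.78 dB
∠G = 1.83° − 34.42° = -32.59°

-65.8 dB, -32.6°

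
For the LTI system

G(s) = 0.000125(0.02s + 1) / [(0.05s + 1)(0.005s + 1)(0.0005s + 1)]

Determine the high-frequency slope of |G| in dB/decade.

Each pole contributes −20 dB/decade at high frequency; each zero contributes +20 dB/decade.
Net: 1 zero(s) − 3 pole(s) → -40 dB/decade.

-40 dB/decade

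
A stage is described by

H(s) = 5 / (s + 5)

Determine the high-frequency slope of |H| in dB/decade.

-20 dB/decade

Each pole contributes −20 dB/decade at high frequency; each zero contributes +20 dB/decade.
Net: 0 zero(s) − 1 pole(s) → -20 dB/decade.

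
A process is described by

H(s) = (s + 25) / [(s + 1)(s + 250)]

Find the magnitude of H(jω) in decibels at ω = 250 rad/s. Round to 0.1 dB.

-50.9 dB

At s = jω = j250:
zero (s+25): 25 + j250 → |·| = √(25²+250²) = √63125 ≈ 251.25, ∠ = arctan(250/25) ≈ 84.29°
pole (s+1): 1 + j250 → |·| = √(1²+250²) = √62501 ≈ 250, ∠ = arctan(250/1) ≈ 89.77°
pole (s+250): 250 + j250 → |·| = √(250²+250²) = √125000 ≈ 353.55, ∠ = arctan(250/250) ≈ 45.00°
|H| = 1 · 251.25 / 88388 ≈ 0.0028426
Gain = 20 log₁₀(0.0028426) ≈ -50.93 dB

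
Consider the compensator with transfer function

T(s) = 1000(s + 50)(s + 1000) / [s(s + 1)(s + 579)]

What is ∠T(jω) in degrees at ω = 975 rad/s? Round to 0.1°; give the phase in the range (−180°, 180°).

At s = jω = j975:
zero (s+50): 50 + j975 → |·| = √(50²+975²) = √953125 ≈ 976.28, ∠ = arctan(975/50) ≈ 87.06°
zero (s+1000): 1000 + j975 → |·| = √(1000²+975²) = √1950625 ≈ 1396.6, ∠ = arctan(975/1000) ≈ 44.27°
pole (s+1): 1 + j975 → |·| = √(1²+975²) = √950626 ≈ 975, ∠ = arctan(975/1) ≈ 89.94°
pole (s+579): 579 + j975 → |·| = √(579²+975²) = √1285866 ≈ 1134, ∠ = arctan(975/579) ≈ 59.30°
pole at origin: |s| = 975, ∠ = 90.00° (in denominator)
∠T = 131.33° − 239.24° = -107.91°

-107.9°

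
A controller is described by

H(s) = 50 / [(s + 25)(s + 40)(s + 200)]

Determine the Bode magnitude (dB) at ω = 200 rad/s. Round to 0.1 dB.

At s = jω = j200:
pole (s+25): 25 + j200 → |·| = √(25²+200²) = √40625 ≈ 201.56, ∠ = arctan(200/25) ≈ 82.87°
pole (s+40): 40 + j200 → |·| = √(40²+200²) = √41600 ≈ 203.96, ∠ = arctan(200/40) ≈ 78.69°
pole (s+200): 200 + j200 → |·| = √(200²+200²) = √80000 ≈ 282.84, ∠ = arctan(200/200) ≈ 45.00°
|H| = 50 / 1.1628e+07 ≈ 4.3e-06
Gain = 20 log₁₀(4.3e-06) ≈ -107.33 dB

-107.3 dB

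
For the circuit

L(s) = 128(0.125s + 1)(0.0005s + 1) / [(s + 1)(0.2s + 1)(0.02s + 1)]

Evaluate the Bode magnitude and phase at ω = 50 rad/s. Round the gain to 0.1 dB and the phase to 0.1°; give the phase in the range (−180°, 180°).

At ω = 50 rad/s:
zero (1 + j50·0.125) = 1 + j6.25 → |·| ≈ 6.3295, ∠ ≈ 80.91°
zero (1 + j50·0.0005) = 1 + j0.025 → |·| ≈ 1.0003, ∠ ≈ 1.43°
pole (1 + j50·1) = 1 + j50 → |·| ≈ 50.01, ∠ ≈ 88.85°
pole (1 + j50·0.2) = 1 + j10 → |·| ≈ 10.05, ∠ ≈ 84.29°
pole (1 + j50·0.02) = 1 + j1 → |·| ≈ 1.4142, ∠ ≈ 45.00°
|L| = 128 · 6.3295 · 1.0003 / (50.01 · 10.05 · 1.4142) ≈ 1.1402
Gain = 20 log₁₀(1.1402) ≈ 1.14 dB
∠L = (80.91° + 1.43°) − (88.85° + 84.29° + 45.00°) = -135.80°

1.1 dB, -135.8°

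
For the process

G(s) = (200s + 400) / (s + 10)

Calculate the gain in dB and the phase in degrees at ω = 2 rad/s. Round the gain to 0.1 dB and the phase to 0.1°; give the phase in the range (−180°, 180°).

34.9 dB, 33.7°

Substitute s = j2:
Numerator: 200(j2) + 400 = 400 + j400
Denominator: (j2) + 10 = 10 + j2
|N| = √(400² + 400²) ≈ 565.69, ∠N ≈ 45.00°
|D| = √(10² + 2²) ≈ 10.198, ∠D ≈ 11.31°
|G| = 565.69 / 10.198 ≈ 55.471
Gain = 20 log₁₀(55.471) ≈ 34.88 dB
∠G = 45.00° − 11.31° = 33.69°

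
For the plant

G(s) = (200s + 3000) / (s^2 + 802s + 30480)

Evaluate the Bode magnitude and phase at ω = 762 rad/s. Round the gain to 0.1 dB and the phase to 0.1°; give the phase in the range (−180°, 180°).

-14.6 dB, -43.1°

Substitute s = j762:
Numerator: 200(j762) + 3000 = 3000 + j152400
Denominator: (j762)^2 + 802(j762) + 30480 = -550164 + j611124
|N| = √(3000² + 152400²) ≈ 1.5243e+05, ∠N ≈ 88.87°
|D| = √(550164² + 611124²) ≈ 8.2229e+05, ∠D ≈ 132.00°
|G| = 1.5243e+05 / 8.2229e+05 ≈ 0.18537
Gain = 20 log₁₀(0.18537) ≈ -14.64 dB
∠G = 88.87° − 132.00° = -43.13°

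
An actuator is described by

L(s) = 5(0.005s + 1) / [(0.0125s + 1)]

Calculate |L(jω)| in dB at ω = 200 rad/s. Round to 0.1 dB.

At ω = 200 rad/s:
zero (1 + j200·0.005) = 1 + j1 → |·| ≈ 1.4142, ∠ ≈ 45.00°
pole (1 + j200·0.0125) = 1 + j2.5 → |·| ≈ 2.6926, ∠ ≈ 68.20°
|L| = 5 · 1.4142 / (2.6926) ≈ 2.6261
Gain = 20 log₁₀(2.6261) ≈ 8.39 dB

8.4 dB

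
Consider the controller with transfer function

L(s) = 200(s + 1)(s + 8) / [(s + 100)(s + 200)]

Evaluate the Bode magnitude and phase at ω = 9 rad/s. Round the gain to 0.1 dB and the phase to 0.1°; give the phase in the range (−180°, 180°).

At s = jω = j9:
zero (s+1): 1 + j9 → |·| = √(1²+9²) = √82 ≈ 9.0554, ∠ = arctan(9/1) ≈ 83.66°
zero (s+8): 8 + j9 → |·| = √(8²+9²) = √145 ≈ 12.042, ∠ = arctan(9/8) ≈ 48.37°
pole (s+100): 100 + j9 → |·| = √(100²+9²) = √10081 ≈ 100.4, ∠ = arctan(9/100) ≈ 5.14°
pole (s+200): 200 + j9 → |·| = √(200²+9²) = √40081 ≈ 200.2, ∠ = arctan(9/200) ≈ 2.58°
|L| = 200 · 109.05 / 20100 ≈ 1.0851
Gain = 20 log₁₀(1.0851) ≈ 0.71 dB
∠L = 132.03° − 7.72° = 124.31°

0.7 dB, 124.3°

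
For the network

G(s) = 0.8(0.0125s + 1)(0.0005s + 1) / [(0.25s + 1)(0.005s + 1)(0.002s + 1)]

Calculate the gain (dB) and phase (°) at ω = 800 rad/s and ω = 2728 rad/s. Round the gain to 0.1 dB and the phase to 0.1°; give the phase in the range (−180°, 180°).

ω = 800: -45.1 dB, -117.6°; ω = 2728: -61.0 dB, -113.3°

At ω = 800 rad/s:
zero (1 + j800·0.0125) = 1 + j10 → |·| ≈ 10.05, ∠ ≈ 84.29°
zero (1 + j800·0.0005) = 1 + j0.4 → |·| ≈ 1.077, ∠ ≈ 21.80°
pole (1 + j800·0.25) = 1 + j200 → |·| ≈ 200, ∠ ≈ 89.71°
pole (1 + j800·0.005) = 1 + j4 → |·| ≈ 4.1231, ∠ ≈ 75.96°
pole (1 + j800·0.002) = 1 + j1.6 → |·| ≈ 1.8868, ∠ ≈ 57.99°
|G| = 0.8 · 10.05 · 1.077 / (200 · 4.1231 · 1.8868) ≈ 0.0055653
Gain = 20 log₁₀(0.0055653) ≈ -45.09 dB
∠G = (84.29° + 21.80°) − (89.71° + 75.96° + 57.99°) = -117.57°

At ω = 2728 rad/s:
zero (1 + j2728·0.0125) = 1 + j34.1 → |·| ≈ 34.115, ∠ ≈ 88.32°
zero (1 + j2728·0.0005) = 1 + j1.364 → |·| ≈ 1.6913, ∠ ≈ 53.75°
pole (1 + j2728·0.25) = 1 + j682 → |·| ≈ 682, ∠ ≈ 89.92°
pole (1 + j2728·0.005) = 1 + j13.64 → |·| ≈ 13.677, ∠ ≈ 85.81°
pole (1 + j2728·0.002) = 1 + j5.456 → |·| ≈ 5.5469, ∠ ≈ 79.61°
|G| = 0.8 · 34.115 · 1.6913 / (682 · 13.677 · 5.5469) ≈ 0.00089213
Gain = 20 log₁₀(0.00089213) ≈ -60.99 dB
∠G = (88.32° + 53.75°) − (89.92° + 85.81° + 79.61°) = -113.27°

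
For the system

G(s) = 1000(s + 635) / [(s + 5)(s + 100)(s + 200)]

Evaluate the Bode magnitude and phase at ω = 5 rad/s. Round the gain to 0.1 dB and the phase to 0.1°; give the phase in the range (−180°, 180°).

At s = jω = j5:
zero (s+635): 635 + j5 → |·| = √(635²+5²) = √403250 ≈ 635.02, ∠ = arctan(5/635) ≈ 0.45°
pole (s+5): 5 + j5 → |·| = √(5²+5²) = √50 ≈ 7.0711, ∠ = arctan(5/5) ≈ 45.00°
pole (s+100): 100 + j5 → |·| = √(100²+5²) = √10025 ≈ 100.12, ∠ = arctan(5/100) ≈ 2.86°
pole (s+200): 200 + j5 → |·| = √(200²+5²) = √40025 ≈ 200.06, ∠ = arctan(5/200) ≈ 1.43°
|G| = 1000 · 635.02 / 1.4163e+05 ≈ 4.4837
Gain = 20 log₁₀(4.4837) ≈ 13.03 dB
∠G = 0.45° − 49.29° = -48.84°

13.0 dB, -48.8°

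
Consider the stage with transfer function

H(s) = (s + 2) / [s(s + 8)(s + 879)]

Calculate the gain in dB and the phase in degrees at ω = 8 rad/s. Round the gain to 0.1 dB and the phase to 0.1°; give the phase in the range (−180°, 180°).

At s = jω = j8:
zero (s+2): 2 + j8 → |·| = √(2²+8²) = √68 ≈ 8.2462, ∠ = arctan(8/2) ≈ 75.96°
pole (s+8): 8 + j8 → |·| = √(8²+8²) = √128 ≈ 11.314, ∠ = arctan(8/8) ≈ 45.00°
pole (s+879): 879 + j8 → |·| = √(879²+8²) = √772705 ≈ 879.04, ∠ = arctan(8/879) ≈ 0.52°
pole at origin: |s| = 8, ∠ = 90.00° (in denominator)
|H| = 1 · 8.2462 / 79564 ≈ 0.00010364
Gain = 20 log₁₀(0.00010364) ≈ -79.69 dB
∠H = 75.96° − 135.52° = -59.56°

-79.7 dB, -59.6°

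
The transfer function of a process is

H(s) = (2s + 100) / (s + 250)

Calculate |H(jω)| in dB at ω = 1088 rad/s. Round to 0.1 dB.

5.8 dB

Substitute s = j1088:
Numerator: 2(j1088) + 100 = 100 + j2176
Denominator: (j1088) + 250 = 250 + j1088
|N| = √(100² + 2176²) ≈ 2178.3, ∠N ≈ 87.37°
|D| = √(250² + 1088²) ≈ 1116.4, ∠D ≈ 77.06°
|H| = 2178.3 / 1116.4 ≈ 1.9512
Gain = 20 log₁₀(1.9512) ≈ 5.81 dB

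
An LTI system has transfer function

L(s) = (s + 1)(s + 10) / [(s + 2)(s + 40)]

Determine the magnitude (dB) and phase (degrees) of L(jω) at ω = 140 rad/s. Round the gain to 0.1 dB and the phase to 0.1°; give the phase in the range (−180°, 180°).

-0.3 dB, 12.3°

At s = jω = j140:
zero (s+1): 1 + j140 → |·| = √(1²+140²) = √19601 ≈ 140, ∠ = arctan(140/1) ≈ 89.59°
zero (s+10): 10 + j140 → |·| = √(10²+140²) = √19700 ≈ 140.36, ∠ = arctan(140/10) ≈ 85.91°
pole (s+2): 2 + j140 → |·| = √(2²+140²) = √19604 ≈ 140.01, ∠ = arctan(140/2) ≈ 89.18°
pole (s+40): 40 + j140 → |·| = √(40²+140²) = √21200 ≈ 145.6, ∠ = arctan(140/40) ≈ 74.05°
|L| = 1 · 19650 / 20385 ≈ 0.96394
Gain = 20 log₁₀(0.96394) ≈ -0.32 dB
∠L = 175.50° − 163.23° = 12.27°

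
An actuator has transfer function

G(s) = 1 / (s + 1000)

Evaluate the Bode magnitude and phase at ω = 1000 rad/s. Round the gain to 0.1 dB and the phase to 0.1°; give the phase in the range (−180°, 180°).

-63.0 dB, -45.0°

Substitute s = j1000:
Numerator: 1 = 1 + j0
Denominator: (j1000) + 1000 = 1000 + j1000
|N| = √(1² + 0²) ≈ 1, ∠N ≈ 0.00°
|D| = √(1000² + 1000²) ≈ 1414.2, ∠D ≈ 45.00°
|G| = 1 / 1414.2 ≈ 0.00070711
Gain = 20 log₁₀(0.00070711) ≈ -63.01 dB
∠G = 0.00° − 45.00° = -45.00°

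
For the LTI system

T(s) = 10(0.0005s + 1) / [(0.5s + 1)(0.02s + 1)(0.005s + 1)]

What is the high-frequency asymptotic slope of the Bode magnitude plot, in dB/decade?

Each pole contributes −20 dB/decade at high frequency; each zero contributes +20 dB/decade.
Net: 1 zero(s) − 3 pole(s) → -40 dB/decade.

-40 dB/decade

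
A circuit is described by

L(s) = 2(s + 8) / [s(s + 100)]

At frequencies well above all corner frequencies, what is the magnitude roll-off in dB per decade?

Each pole contributes −20 dB/decade at high frequency; each zero contributes +20 dB/decade.
Net: 1 zero(s) − 2 pole(s) → -20 dB/decade.

-20 dB/decade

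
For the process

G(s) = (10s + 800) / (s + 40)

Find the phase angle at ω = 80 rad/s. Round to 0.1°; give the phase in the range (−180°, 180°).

Substitute s = j80:
Numerator: 10(j80) + 800 = 800 + j800
Denominator: (j80) + 40 = 40 + j80
|N| = √(800² + 800²) ≈ 1131.4, ∠N ≈ 45.00°
|D| = √(40² + 80²) ≈ 89.443, ∠D ≈ 63.43°
∠G = 45.00° − 63.43° = -18.43°

-18.4°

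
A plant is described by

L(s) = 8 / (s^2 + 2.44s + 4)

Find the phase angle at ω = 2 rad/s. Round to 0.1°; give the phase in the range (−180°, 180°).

-90.0°

At s = jω = j2:
quadratic: (j2)² + 2.44·j2 + 4 = 0 + j4.88 → |·| ≈ 4.88, ∠ ≈ 90.00°
∠L = 0.00° − 90.00° = -90.00°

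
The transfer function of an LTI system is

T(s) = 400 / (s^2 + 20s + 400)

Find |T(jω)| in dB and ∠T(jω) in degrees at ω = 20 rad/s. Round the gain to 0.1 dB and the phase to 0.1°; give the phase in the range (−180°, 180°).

0.0 dB, -90.0°

At s = jω = j20:
quadratic: (j20)² + 20·j20 + 400 = 0 + j400 → |·| ≈ 400, ∠ ≈ 90.00°
|T| = 400 / 400 ≈ 1
Gain = 20 log₁₀(1) ≈ 0.00 dB
∠T = 0.00° − 90.00° = -90.00°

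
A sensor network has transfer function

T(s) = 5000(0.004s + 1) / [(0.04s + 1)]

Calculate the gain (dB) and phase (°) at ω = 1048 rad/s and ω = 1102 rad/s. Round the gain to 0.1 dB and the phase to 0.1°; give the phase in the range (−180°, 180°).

At ω = 1048 rad/s:
zero (1 + j1048·0.004) = 1 + j4.192 → |·| ≈ 4.3096, ∠ ≈ 76.58°
pole (1 + j1048·0.04) = 1 + j41.92 → |·| ≈ 41.932, ∠ ≈ 88.63°
|T| = 5000 · 4.3096 / (41.932) ≈ 513.88
Gain = 20 log₁₀(513.88) ≈ 54.22 dB
∠T = (76.58°) − (88.63°) = -12.05°

At ω = 1102 rad/s:
zero (1 + j1102·0.004) = 1 + j4.408 → |·| ≈ 4.52, ∠ ≈ 77.22°
pole (1 + j1102·0.04) = 1 + j44.08 → |·| ≈ 44.091, ∠ ≈ 88.70°
|T| = 5000 · 4.52 / (44.091) ≈ 512.58
Gain = 20 log₁₀(512.58) ≈ 54.20 dB
∠T = (77.22°) − (88.70°) = -11.48°

ω = 1048: 54.2 dB, -12.1°; ω = 1102: 54.2 dB, -11.5°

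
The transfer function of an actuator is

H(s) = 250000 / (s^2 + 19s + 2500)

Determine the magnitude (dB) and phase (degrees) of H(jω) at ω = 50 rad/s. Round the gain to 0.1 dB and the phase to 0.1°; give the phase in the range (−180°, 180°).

48.4 dB, -90.0°

At s = jω = j50:
quadratic: (j50)² + 19·j50 + 2500 = 0 + j950 → |·| ≈ 950, ∠ ≈ 90.00°
|H| = 250000 / 950 ≈ 263.16
Gain = 20 log₁₀(263.16) ≈ 48.40 dB
∠H = 0.00° − 90.00° = -90.00°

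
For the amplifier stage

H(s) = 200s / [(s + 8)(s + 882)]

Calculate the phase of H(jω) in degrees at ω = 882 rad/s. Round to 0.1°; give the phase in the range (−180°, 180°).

At s = jω = j882:
zero at origin: s = j882 → |·| = 882, ∠ = 90.00°
pole (s+8): 8 + j882 → |·| = √(8²+882²) = √777988 ≈ 882.04, ∠ = arctan(882/8) ≈ 89.48°
pole (s+882): 882 + j882 → |·| = √(882²+882²) = √1555848 ≈ 1247.3, ∠ = arctan(882/882) ≈ 45.00°
∠H = 90.00° − 134.48° = -44.48°

-44.5°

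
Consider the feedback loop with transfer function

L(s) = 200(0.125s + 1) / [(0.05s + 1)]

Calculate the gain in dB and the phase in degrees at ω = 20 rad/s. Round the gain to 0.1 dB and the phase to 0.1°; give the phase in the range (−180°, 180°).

51.6 dB, 23.2°

At ω = 20 rad/s:
zero (1 + j20·0.125) = 1 + j2.5 → |·| ≈ 2.6926, ∠ ≈ 68.20°
pole (1 + j20·0.05) = 1 + j1 → |·| ≈ 1.4142, ∠ ≈ 45.00°
|L| = 200 · 2.6926 / (1.4142) ≈ 380.79
Gain = 20 log₁₀(380.79) ≈ 51.61 dB
∠L = (68.20°) − (45.00°) = 23.20°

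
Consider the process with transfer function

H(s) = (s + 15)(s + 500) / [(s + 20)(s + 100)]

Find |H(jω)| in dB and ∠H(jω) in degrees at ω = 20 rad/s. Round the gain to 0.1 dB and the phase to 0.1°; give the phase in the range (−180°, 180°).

12.7 dB, -0.9°

At s = jω = j20:
zero (s+15): 15 + j20 → |·| = √(15²+20²) = √625 ≈ 25, ∠ = arctan(20/15) ≈ 53.13°
zero (s+500): 500 + j20 → |·| = √(500²+20²) = √250400 ≈ 500.4, ∠ = arctan(20/500) ≈ 2.29°
pole (s+20): 20 + j20 → |·| = √(20²+20²) = √800 ≈ 28.284, ∠ = arctan(20/20) ≈ 45.00°
pole (s+100): 100 + j20 → |·| = √(100²+20²) = √10400 ≈ 101.98, ∠ = arctan(20/100) ≈ 11.31°
|H| = 1 · 12510 / 2884.4 ≈ 4.3371
Gain = 20 log₁₀(4.3371) ≈ 12.74 dB
∠H = 55.42° − 56.31° = -0.89°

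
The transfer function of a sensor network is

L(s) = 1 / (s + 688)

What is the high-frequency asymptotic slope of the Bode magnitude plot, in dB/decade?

Each pole contributes −20 dB/decade at high frequency; each zero contributes +20 dB/decade.
Net: 0 zero(s) − 1 pole(s) → -20 dB/decade.

-20 dB/decade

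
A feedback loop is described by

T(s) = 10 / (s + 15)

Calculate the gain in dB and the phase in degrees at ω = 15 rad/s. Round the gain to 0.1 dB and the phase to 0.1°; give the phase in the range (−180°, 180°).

-6.5 dB, -45.0°

Substitute s = j15:
Numerator: 10 = 10 + j0
Denominator: (j15) + 15 = 15 + j15
|N| = √(10² + 0²) ≈ 10, ∠N ≈ 0.00°
|D| = √(15² + 15²) ≈ 21.213, ∠D ≈ 45.00°
|T| = 10 / 21.213 ≈ 0.47141
Gain = 20 log₁₀(0.47141) ≈ -6.53 dB
∠T = 0.00° − 45.00° = -45.00°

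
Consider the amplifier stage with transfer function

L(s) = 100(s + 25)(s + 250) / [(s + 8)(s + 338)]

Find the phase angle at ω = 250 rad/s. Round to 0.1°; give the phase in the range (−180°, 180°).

4.6°

At s = jω = j250:
zero (s+25): 25 + j250 → |·| = √(25²+250²) = √63125 ≈ 251.25, ∠ = arctan(250/25) ≈ 84.29°
zero (s+250): 250 + j250 → |·| = √(250²+250²) = √125000 ≈ 353.55, ∠ = arctan(250/250) ≈ 45.00°
pole (s+8): 8 + j250 → |·| = √(8²+250²) = √62564 ≈ 250.13, ∠ = arctan(250/8) ≈ 88.17°
pole (s+338): 338 + j250 → |·| = √(338²+250²) = √176744 ≈ 420.41, ∠ = arctan(250/338) ≈ 36.49°
∠L = 129.29° − 124.66° = 4.63°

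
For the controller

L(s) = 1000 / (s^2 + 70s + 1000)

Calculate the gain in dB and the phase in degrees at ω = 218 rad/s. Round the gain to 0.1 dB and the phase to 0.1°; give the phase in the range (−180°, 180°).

Substitute s = j218:
Numerator: 1000 = 1000 + j0
Denominator: (j218)^2 + 70(j218) + 1000 = -46524 + j15260
|N| = √(1000² + 0²) ≈ 1000, ∠N ≈ 0.00°
|D| = √(46524² + 15260²) ≈ 48963, ∠D ≈ 161.84°
|L| = 1000 / 48963 ≈ 0.020424
Gain = 20 log₁₀(0.020424) ≈ -33.80 dB
∠L = 0.00° − 161.84° = -161.84°

-33.8 dB, -161.8°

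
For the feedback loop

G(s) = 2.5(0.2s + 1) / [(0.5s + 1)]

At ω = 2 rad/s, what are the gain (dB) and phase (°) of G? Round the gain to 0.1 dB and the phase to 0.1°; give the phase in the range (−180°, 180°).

5.6 dB, -23.2°

At ω = 2 rad/s:
zero (1 + j2·0.2) = 1 + j0.4 → |·| ≈ 1.077, ∠ ≈ 21.80°
pole (1 + j2·0.5) = 1 + j1 → |·| ≈ 1.4142, ∠ ≈ 45.00°
|G| = 2.5 · 1.077 / (1.4142) ≈ 1.9039
Gain = 20 log₁₀(1.9039) ≈ 5.59 dB
∠G = (21.80°) − (45.00°) = -23.20°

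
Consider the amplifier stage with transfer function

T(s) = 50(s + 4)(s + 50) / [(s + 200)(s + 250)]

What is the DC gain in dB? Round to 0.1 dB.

-14.0 dB

T(0) = 50·4·50 / (200·250) = 0.2
20 log₁₀(0.2) ≈ -13.98 dB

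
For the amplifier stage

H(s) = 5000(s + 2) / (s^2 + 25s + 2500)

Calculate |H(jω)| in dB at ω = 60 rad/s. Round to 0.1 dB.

44.2 dB

At s = jω = j60:
zero (s+2): 2 + j60 → |·| = √(2²+60²) = √3604 ≈ 60.033, ∠ = arctan(60/2) ≈ 88.09°
quadratic: (j60)² + 25·j60 + 2500 = -1100 + j1500 → |·| ≈ 1860.1, ∠ ≈ 126.25°
|H| = 5000 · 60.033 / 1860.1 ≈ 161.37
Gain = 20 log₁₀(161.37) ≈ 44.16 dB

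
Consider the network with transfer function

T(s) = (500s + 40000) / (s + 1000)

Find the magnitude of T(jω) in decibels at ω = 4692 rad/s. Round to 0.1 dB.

53.8 dB

Substitute s = j4692:
Numerator: 500(j4692) + 40000 = 40000 + j2346000
Denominator: (j4692) + 1000 = 1000 + j4692
|N| = √(40000² + 2346000²) ≈ 2.3463e+06, ∠N ≈ 89.02°
|D| = √(1000² + 4692²) ≈ 4797.4, ∠D ≈ 77.97°
|T| = 2.3463e+06 / 4797.4 ≈ 489.08
Gain = 20 log₁₀(489.08) ≈ 53.79 dB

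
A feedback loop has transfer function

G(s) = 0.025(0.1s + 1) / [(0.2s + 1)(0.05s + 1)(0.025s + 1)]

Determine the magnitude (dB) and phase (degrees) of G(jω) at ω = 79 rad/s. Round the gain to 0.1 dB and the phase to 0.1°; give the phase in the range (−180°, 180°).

-57.1 dB, -142.5°

At ω = 79 rad/s:
zero (1 + j79·0.1) = 1 + j7.9 → |·| ≈ 7.963, ∠ ≈ 82.79°
pole (1 + j79·0.2) = 1 + j15.8 → |·| ≈ 15.832, ∠ ≈ 86.38°
pole (1 + j79·0.05) = 1 + j3.95 → |·| ≈ 4.0746, ∠ ≈ 75.79°
pole (1 + j79·0.025) = 1 + j1.975 → |·| ≈ 2.2137, ∠ ≈ 63.15°
|G| = 0.025 · 7.963 / (15.832 · 4.0746 · 2.2137) ≈ 0.001394
Gain = 20 log₁₀(0.001394) ≈ -57.11 dB
∠G = (82.79°) − (86.38° + 75.79° + 63.15°) = -142.53°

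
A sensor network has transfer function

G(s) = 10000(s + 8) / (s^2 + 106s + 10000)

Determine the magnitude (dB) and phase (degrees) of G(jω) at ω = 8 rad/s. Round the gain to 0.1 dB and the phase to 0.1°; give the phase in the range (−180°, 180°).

At s = jω = j8:
zero (s+8): 8 + j8 → |·| = √(8²+8²) = √128 ≈ 11.314, ∠ = arctan(8/8) ≈ 45.00°
quadratic: (j8)² + 106·j8 + 10000 = 9936 + j848 → |·| ≈ 9972.1, ∠ ≈ 4.88°
|G| = 10000 · 11.314 / 9972.1 ≈ 11.346
Gain = 20 log₁₀(11.346) ≈ 21.10 dB
∠G = 45.00° − 4.88° = 40.12°

21.1 dB, 40.1°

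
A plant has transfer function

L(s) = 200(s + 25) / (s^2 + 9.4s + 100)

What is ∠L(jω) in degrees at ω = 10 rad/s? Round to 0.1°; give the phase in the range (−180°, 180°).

At s = jω = j10:
zero (s+25): 25 + j10 → |·| = √(25²+10²) = √725 ≈ 26.926, ∠ = arctan(10/25) ≈ 21.80°
quadratic: (j10)² + 9.4·j10 + 100 = 0 + j94 → |·| ≈ 94, ∠ ≈ 90.00°
∠L = 21.80° − 90.00° = -68.20°

-68.2°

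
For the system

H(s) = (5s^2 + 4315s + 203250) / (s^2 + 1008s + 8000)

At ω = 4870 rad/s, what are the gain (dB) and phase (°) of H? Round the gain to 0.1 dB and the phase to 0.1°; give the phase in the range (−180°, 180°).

13.9 dB, 1.6°

Substitute s = j4870:
Numerator: 5(j4870)^2 + 4315(j4870) + 203250 = -118381250 + j21014050
Denominator: (j4870)^2 + 1008(j4870) + 8000 = -23708900 + j4908960
|N| = √(118381250² + 21014050²) ≈ 1.2023e+08, ∠N ≈ 169.93°
|D| = √(23708900² + 4908960²) ≈ 2.4212e+07, ∠D ≈ 168.30°
|H| = 1.2023e+08 / 2.4212e+07 ≈ 4.9657
Gain = 20 log₁₀(4.9657) ≈ 13.92 dB
∠H = 169.93° − 168.30° = 1.63°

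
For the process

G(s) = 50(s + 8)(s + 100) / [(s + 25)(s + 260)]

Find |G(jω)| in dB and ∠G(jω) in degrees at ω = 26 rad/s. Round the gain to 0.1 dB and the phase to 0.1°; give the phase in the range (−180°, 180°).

23.5 dB, 35.6°

At s = jω = j26:
zero (s+8): 8 + j26 → |·| = √(8²+26²) = √740 ≈ 27.203, ∠ = arctan(26/8) ≈ 72.90°
zero (s+100): 100 + j26 → |·| = √(100²+26²) = √10676 ≈ 103.32, ∠ = arctan(26/100) ≈ 14.57°
pole (s+25): 25 + j26 → |·| = √(25²+26²) = √1301 ≈ 36.069, ∠ = arctan(26/25) ≈ 46.12°
pole (s+260): 260 + j26 → |·| = √(260²+26²) = √68276 ≈ 261.3, ∠ = arctan(26/260) ≈ 5.71°
|G| = 50 · 2810.6 / 9424.8 ≈ 14.911
Gain = 20 log₁₀(14.911) ≈ 23.47 dB
∠G = 87.47° − 51.83° = 35.64°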